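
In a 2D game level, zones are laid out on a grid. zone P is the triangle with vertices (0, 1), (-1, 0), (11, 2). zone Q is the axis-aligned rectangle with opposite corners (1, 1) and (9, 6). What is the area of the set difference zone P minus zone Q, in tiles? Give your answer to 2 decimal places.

|zone P| = 5, |zone P∩zone Q| = 2.303.
|zone P ∖ zone Q| = |zone P| − |zone P∩zone Q| = 5 − 2.303 = 2.70.

2.70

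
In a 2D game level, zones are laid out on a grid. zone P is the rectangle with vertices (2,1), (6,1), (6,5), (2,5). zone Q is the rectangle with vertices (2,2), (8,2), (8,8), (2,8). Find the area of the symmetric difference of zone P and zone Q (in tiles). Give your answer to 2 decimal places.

28.00

|zone P∩zone Q|: x∈[2,6], y∈[2,5] → 4·3 = 12.
|zone P △ zone Q| = |zone P| + |zone Q| − 2·|zone P∩zone Q| = 16 + 36 − 24 = 28.00.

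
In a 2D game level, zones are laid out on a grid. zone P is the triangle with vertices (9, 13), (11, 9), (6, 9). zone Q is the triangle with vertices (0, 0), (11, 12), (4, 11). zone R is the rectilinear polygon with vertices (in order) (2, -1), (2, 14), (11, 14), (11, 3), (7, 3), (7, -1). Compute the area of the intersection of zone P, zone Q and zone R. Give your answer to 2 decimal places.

The intersection is the polygon with vertices (8.25,9), (6,9), (7.92,11.56), (9.6,11.8), (10.029,10.941).
By the shoelace formula its area is 6.25.

6.25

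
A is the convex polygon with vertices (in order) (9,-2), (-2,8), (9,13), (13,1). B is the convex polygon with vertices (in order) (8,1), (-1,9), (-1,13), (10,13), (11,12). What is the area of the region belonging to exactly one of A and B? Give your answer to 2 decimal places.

73.98

|A| = 112.5, |B| = 91, |A∩B| = 64.7585.
|A △ B| = |A| + |B| − 2·|A∩B| = 112.5 + 91 − 129.5169 = 73.98.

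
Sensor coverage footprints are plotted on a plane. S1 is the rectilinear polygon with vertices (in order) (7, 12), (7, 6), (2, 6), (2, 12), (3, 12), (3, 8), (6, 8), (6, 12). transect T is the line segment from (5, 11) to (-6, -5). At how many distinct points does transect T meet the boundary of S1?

The segment meets the boundary at (2,6.636), (3,8.091).

2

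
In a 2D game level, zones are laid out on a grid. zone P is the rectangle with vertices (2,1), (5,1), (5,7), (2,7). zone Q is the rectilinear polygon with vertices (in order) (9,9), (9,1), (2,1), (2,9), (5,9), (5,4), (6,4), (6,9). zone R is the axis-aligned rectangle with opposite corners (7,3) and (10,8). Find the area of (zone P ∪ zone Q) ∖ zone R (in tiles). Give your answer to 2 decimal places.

41.00

|zone P ∪ zone Q| = 51.
|(zone P ∪ zone Q) ∩ zone R| = 10.
|(zone P ∪ zone Q) ∖ zone R| = 51 − 10 = 41.00.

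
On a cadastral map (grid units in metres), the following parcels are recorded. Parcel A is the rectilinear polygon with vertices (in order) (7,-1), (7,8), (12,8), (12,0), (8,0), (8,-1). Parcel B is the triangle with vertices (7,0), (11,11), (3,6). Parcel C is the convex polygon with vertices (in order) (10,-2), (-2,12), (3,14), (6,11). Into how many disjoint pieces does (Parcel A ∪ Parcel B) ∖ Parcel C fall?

2

(Parcel A ∪ Parcel B) ∖ Parcel C splits into 2 disjoint pieces (area 5.2899, area 36.1958).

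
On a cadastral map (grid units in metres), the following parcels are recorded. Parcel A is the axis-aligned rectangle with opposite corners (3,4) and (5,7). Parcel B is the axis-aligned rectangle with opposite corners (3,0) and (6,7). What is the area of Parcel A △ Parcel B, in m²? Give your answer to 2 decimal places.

15.00

|Parcel A∩Parcel B|: x∈[3,5], y∈[4,7] → 2·3 = 6.
|Parcel A △ Parcel B| = |Parcel A| + |Parcel B| − 2·|Parcel A∩Parcel B| = 6 + 21 − 12 = 15.00.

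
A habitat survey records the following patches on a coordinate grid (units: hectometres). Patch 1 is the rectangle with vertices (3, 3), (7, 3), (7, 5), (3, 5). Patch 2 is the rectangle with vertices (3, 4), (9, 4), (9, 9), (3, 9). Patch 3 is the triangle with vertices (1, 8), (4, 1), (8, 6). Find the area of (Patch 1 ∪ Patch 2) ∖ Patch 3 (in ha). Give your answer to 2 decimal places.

|Patch 1 ∪ Patch 2| = 34.
|(Patch 1 ∪ Patch 2) ∩ Patch 3| = 14.9476.
|(Patch 1 ∪ Patch 2) ∖ Patch 3| = 34 − 14.9476 = 19.05.

19.05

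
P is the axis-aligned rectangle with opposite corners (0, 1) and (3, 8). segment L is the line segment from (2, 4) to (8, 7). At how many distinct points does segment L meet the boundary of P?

The segment meets the boundary at (3,4.5).

1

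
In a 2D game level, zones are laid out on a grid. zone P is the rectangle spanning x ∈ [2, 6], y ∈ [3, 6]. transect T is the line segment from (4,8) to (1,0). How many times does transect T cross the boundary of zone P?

The segment meets the boundary at (2.125,3), (3.25,6).

2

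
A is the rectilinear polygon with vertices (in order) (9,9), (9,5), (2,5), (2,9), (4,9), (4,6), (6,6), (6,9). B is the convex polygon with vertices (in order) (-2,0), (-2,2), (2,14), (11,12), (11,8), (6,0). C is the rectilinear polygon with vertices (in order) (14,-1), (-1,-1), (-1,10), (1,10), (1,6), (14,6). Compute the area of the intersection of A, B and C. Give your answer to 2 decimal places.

The intersection is the polygon with vertices (2,5), (2,6), (4,6), (6,6), (9,6), (9,5).
By the shoelace formula its area is 7.00.

7.00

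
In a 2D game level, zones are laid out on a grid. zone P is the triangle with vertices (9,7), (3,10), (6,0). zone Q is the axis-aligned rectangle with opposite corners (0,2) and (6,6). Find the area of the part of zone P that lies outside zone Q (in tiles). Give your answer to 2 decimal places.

|zone P| = 25.5, |zone P∩zone Q| = 4.8.
|zone P ∖ zone Q| = |zone P| − |zone P∩zone Q| = 25.5 − 4.8 = 20.70.

20.70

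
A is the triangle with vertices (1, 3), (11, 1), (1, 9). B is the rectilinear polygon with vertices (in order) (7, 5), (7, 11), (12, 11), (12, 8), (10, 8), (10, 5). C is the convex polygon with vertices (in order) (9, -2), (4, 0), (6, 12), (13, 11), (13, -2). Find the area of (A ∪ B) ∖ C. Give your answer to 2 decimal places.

|A ∪ B| = 54.
|(A ∪ B) ∩ C| = 35.9616.
|(A ∪ B) ∖ C| = 54 − 35.9616 = 18.04.

18.04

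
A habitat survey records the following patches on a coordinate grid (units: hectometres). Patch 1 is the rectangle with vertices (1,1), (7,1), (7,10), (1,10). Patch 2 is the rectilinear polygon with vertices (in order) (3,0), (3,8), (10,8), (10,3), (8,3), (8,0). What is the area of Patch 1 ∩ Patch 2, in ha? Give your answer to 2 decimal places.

28.00

The intersection is the polygon with vertices (7,1), (3,1), (3,8), (7,8).
By the shoelace formula its area is 28.00.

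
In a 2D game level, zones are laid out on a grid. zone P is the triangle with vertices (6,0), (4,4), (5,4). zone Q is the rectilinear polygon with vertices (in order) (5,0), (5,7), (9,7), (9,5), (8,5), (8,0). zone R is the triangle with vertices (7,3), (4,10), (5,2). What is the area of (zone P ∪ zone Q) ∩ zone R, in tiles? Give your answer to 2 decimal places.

The region (zone P ∪ zone Q) ∩ zone R is the polygon with vertices (5,4), (5,7), (5.286,7), (7,3), (5,2), (4.75,4).
By the shoelace formula its area is 5.82.

5.82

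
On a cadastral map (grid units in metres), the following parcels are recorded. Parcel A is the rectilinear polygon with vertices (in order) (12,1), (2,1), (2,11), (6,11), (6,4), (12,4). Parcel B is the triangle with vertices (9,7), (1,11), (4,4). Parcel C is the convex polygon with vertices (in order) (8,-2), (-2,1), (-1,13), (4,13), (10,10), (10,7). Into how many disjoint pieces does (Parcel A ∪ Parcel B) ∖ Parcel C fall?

(Parcel A ∪ Parcel B) ∖ Parcel C is a single connected region.

1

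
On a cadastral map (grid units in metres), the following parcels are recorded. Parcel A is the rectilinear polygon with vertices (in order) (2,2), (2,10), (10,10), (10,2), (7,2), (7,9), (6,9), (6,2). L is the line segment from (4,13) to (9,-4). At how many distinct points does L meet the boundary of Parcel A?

4

The segment meets the boundary at (6,6.2), (4.882,10), (7.235,2), (7,2.8).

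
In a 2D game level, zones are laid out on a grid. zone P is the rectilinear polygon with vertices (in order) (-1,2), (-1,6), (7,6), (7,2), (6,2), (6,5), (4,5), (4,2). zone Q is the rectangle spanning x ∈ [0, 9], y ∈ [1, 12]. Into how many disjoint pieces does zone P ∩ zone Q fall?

1

zone P ∩ zone Q is a single connected region.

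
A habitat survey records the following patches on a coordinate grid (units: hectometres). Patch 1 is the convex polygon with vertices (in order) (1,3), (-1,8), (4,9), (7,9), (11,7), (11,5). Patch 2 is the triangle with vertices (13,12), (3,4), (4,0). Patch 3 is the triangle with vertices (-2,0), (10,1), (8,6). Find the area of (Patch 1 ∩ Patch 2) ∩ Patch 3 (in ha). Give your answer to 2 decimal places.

The region (Patch 1 ∩ Patch 2) ∩ Patch 3 is the polygon with vertices (7.176,4.235), (4,3.6), (8,6), (8.174,5.565).
By the shoelace formula its area is 2.87.

2.87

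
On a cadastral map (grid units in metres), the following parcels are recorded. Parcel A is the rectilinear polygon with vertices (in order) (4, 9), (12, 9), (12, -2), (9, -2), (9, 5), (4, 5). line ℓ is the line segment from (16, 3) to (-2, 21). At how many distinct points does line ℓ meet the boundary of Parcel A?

2

The segment meets the boundary at (10,9), (12,7).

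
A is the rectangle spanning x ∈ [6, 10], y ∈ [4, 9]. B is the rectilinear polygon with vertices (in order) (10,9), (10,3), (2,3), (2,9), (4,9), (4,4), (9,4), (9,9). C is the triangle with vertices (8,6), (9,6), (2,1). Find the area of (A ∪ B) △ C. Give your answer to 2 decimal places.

36.43

|A ∪ B| = 38.
|(A ∪ B) ∩ C| = 2.0333.
|(A ∪ B) △ C| = 38 + 2.5 − 4.0667 = 36.43.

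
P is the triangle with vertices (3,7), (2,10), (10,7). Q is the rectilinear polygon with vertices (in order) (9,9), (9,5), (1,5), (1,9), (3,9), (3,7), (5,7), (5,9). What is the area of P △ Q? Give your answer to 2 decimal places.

28.17

|P| = 10.5, |Q| = 28, |P∩Q| = 5.1667.
|P △ Q| = |P| + |Q| − 2·|P∩Q| = 10.5 + 28 − 10.3333 = 28.17.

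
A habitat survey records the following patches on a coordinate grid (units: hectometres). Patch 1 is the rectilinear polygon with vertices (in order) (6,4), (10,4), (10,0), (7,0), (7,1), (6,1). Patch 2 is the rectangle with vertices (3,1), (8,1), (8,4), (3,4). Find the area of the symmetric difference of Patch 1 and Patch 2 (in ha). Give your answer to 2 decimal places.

18.00

|Patch 1| = 15, |Patch 2| = 15, |Patch 1∩Patch 2| = 6.
|Patch 1 △ Patch 2| = |Patch 1| + |Patch 2| − 2·|Patch 1∩Patch 2| = 15 + 15 − 12 = 18.00.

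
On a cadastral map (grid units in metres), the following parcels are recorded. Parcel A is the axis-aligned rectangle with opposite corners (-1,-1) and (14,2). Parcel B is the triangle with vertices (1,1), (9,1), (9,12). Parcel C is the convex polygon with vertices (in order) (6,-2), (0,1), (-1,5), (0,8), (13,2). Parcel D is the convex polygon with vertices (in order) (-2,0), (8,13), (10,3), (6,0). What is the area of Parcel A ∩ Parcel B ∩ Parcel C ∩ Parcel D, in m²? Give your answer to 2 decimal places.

The intersection is the polygon with vertices (1,1), (1.727,2), (8.667,2), (7.333,1).
By the shoelace formula its area is 6.64.

6.64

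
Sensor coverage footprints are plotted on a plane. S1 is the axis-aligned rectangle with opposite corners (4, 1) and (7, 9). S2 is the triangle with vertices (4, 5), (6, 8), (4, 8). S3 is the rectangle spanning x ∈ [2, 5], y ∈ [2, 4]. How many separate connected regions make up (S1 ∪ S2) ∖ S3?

(S1 ∪ S2) ∖ S3 is a single connected region.

1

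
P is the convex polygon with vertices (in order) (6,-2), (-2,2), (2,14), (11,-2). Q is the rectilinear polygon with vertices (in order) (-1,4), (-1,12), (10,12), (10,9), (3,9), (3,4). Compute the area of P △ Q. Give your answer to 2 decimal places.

|P| = 96, |Q| = 53, |P∩Q| = 26.7396.
|P △ Q| = |P| + |Q| − 2·|P∩Q| = 96 + 53 − 53.4792 = 95.52.

95.52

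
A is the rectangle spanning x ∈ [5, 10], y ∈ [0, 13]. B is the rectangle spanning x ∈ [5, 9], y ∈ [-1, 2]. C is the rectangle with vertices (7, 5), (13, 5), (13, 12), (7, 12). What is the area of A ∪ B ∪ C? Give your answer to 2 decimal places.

By inclusion–exclusion:
Individual areas: |A| = 65, |B| = 12, |C| = 42.
|A∩B|: x∈[5,9], y∈[0,2] → 4·2 = 8.
|A∩C|: x∈[7,10], y∈[5,12] → 3·7 = 21.
|B∩C| = 0 (no overlap).
|A∩B∩C| = 0.
|A ∪ B ∪ C| = 119 − 29 + 0 = 90.00.

90.00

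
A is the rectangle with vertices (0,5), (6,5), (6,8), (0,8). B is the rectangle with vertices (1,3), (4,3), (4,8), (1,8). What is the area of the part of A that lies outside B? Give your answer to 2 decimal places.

9.00

|A∩B|: x∈[1,4], y∈[5,8] → 3·3 = 9.
|A| = 18.
|A ∖ B| = |A| − |A∩B| = 18 − 9 = 9.00.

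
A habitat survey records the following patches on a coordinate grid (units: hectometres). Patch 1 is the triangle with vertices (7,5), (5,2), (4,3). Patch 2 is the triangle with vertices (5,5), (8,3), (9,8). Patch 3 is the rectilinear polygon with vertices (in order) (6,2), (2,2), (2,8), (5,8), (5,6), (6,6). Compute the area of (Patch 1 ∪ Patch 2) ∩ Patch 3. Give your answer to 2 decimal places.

|Patch 1 ∪ Patch 2| = 10.7436.
|(Patch 1 ∪ Patch 2) ∩ Patch 3| = 2.79.

2.79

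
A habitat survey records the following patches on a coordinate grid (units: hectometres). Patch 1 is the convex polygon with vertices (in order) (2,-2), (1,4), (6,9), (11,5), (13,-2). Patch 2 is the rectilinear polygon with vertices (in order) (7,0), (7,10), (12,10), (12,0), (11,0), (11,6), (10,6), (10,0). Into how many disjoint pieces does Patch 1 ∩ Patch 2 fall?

Patch 1 ∩ Patch 2 splits into 2 disjoint pieces (area 21, area 3.25).

2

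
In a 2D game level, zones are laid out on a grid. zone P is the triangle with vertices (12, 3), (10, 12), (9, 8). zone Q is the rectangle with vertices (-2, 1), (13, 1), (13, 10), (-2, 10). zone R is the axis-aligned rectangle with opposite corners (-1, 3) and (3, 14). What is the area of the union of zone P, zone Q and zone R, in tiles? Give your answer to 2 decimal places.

By inclusion–exclusion:
Individual areas: |zone P| = 8.5, |zone Q| = 135, |zone R| = 44.
|zone P∩zone Q| = 7.5556.
|zone P∩zone R| = 0.
|zone Q∩zone R|: x∈[-1,3], y∈[3,10] → 4·7 = 28.
|zone P∩zone Q∩zone R| = 0.
|zone P ∪ zone Q ∪ zone R| = 187.5 − 35.5556 + 0 = 151.94.

151.94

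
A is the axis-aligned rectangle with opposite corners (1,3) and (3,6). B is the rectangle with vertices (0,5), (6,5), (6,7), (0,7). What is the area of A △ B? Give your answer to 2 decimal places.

14.00

|A∩B|: x∈[1,3], y∈[5,6] → 2·1 = 2.
|A △ B| = |A| + |B| − 2·|A∩B| = 6 + 12 − 4 = 14.00.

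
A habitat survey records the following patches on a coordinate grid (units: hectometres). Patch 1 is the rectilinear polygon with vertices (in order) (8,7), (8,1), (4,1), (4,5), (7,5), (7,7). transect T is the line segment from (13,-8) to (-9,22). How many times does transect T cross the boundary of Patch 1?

The segment meets the boundary at (4,4.273), (6.4,1).

2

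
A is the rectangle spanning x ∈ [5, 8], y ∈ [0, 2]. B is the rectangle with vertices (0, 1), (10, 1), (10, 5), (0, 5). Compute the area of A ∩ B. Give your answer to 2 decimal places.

3.00

|A∩B|: x∈[5,8], y∈[1,2] → 3·1 = 3.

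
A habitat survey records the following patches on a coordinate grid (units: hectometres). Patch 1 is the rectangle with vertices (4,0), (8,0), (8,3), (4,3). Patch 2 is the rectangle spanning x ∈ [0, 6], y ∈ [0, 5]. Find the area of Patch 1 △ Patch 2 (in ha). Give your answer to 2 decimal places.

30.00

|Patch 1∩Patch 2|: x∈[4,6], y∈[0,3] → 2·3 = 6.
|Patch 1 △ Patch 2| = |Patch 1| + |Patch 2| − 2·|Patch 1∩Patch 2| = 12 + 30 − 12 = 30.00.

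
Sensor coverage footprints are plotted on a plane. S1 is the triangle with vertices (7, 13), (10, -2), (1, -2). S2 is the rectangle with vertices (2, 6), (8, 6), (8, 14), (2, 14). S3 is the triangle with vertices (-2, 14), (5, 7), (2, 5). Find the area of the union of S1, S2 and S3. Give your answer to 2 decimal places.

111.95

By inclusion–exclusion:
Individual areas: |S1| = 67.5, |S2| = 48, |S3| = 17.5.
|S1∩S2| = 14.3.
|S1∩S3| = 0.1299.
|S2∩S3| = 6.75.
|S1∩S2∩S3| = 0.1299.
|S1 ∪ S2 ∪ S3| = 133 − 21.1799 + 0.1299 = 111.95.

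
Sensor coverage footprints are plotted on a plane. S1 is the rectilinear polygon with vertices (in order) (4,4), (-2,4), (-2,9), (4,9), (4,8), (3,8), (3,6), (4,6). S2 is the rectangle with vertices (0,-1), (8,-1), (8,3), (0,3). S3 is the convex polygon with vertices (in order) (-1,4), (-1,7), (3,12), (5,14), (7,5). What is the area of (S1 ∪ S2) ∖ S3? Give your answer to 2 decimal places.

40.16

|S1 ∪ S2| = 60.
|(S1 ∪ S2) ∩ S3| = 19.8375.
|(S1 ∪ S2) ∖ S3| = 60 − 19.8375 = 40.16.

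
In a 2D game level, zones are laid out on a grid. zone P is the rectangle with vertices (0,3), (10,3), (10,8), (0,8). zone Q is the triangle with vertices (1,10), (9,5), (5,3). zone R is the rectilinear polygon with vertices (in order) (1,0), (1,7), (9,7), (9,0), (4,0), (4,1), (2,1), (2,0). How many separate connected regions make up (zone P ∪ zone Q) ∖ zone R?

(zone P ∪ zone Q) ∖ zone R is a single connected region.

1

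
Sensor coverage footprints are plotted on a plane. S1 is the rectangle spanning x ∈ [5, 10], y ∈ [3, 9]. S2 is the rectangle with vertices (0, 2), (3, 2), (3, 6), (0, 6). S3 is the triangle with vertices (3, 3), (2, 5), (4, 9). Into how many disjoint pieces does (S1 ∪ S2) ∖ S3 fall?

2

(S1 ∪ S2) ∖ S3 splits into 2 disjoint pieces (area 30, area 10.25).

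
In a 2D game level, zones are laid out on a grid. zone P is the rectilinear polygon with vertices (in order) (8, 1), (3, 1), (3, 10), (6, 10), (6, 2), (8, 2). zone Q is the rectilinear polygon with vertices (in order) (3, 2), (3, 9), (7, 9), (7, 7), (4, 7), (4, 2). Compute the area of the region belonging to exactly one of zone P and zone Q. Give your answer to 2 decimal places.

|zone P| = 29, |zone Q| = 13, |zone P∩zone Q| = 11.
|zone P △ zone Q| = |zone P| + |zone Q| − 2·|zone P∩zone Q| = 29 + 13 − 22 = 20.00.

20.00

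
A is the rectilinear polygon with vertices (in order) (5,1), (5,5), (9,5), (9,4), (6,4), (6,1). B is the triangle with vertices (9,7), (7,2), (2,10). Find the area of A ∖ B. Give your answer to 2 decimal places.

|A| = 7, |A∩B| = 2.6125.
|A ∖ B| = |A| − |A∩B| = 7 − 2.6125 = 4.39.

4.39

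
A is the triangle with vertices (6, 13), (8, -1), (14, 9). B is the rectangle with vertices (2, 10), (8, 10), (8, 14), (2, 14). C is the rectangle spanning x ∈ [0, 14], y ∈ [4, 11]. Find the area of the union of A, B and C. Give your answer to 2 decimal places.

By inclusion–exclusion:
Individual areas: |A| = 52, |B| = 24, |C| = 98.
|A∩B| = 4.3571.
|A∩C| = 39.
|B∩C|: x∈[2,8], y∈[10,11] → 6·1 = 6.
|A∩B∩C| = 1.6429.
|A ∪ B ∪ C| = 174 − 49.3571 + 1.6429 = 126.29.

126.29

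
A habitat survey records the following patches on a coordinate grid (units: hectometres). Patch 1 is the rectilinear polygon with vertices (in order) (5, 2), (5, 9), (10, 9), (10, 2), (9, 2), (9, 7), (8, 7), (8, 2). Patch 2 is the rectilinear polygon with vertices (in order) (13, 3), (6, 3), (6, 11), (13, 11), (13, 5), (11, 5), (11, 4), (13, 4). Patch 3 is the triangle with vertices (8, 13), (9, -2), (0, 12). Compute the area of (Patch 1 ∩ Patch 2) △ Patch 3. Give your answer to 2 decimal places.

55.17

|Patch 1 ∩ Patch 2| = 20.
|(Patch 1 ∩ Patch 2) ∩ Patch 3| = 12.6667.
|(Patch 1 ∩ Patch 2) △ Patch 3| = 20 + 60.5 − 25.3333 = 55.17.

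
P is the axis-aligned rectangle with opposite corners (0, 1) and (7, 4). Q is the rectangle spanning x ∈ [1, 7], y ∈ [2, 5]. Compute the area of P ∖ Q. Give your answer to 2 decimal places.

|P∩Q|: x∈[1,7], y∈[2,4] → 6·2 = 12.
|P| = 21.
|P ∖ Q| = |P| − |P∩Q| = 21 − 12 = 9.00.

9.00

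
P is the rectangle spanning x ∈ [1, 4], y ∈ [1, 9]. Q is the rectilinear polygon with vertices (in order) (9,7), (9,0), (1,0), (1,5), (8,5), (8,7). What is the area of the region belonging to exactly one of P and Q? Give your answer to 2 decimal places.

|P| = 24, |Q| = 42, |P∩Q| = 12.
|P △ Q| = |P| + |Q| − 2·|P∩Q| = 24 + 42 − 24 = 42.00.

42.00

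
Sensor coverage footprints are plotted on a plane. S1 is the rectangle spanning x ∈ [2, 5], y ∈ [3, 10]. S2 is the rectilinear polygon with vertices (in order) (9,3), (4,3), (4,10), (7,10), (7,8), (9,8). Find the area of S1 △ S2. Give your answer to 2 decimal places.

|S1| = 21, |S2| = 31, |S1∩S2| = 7.
|S1 △ S2| = |S1| + |S2| − 2·|S1∩S2| = 21 + 31 − 14 = 38.00.

38.00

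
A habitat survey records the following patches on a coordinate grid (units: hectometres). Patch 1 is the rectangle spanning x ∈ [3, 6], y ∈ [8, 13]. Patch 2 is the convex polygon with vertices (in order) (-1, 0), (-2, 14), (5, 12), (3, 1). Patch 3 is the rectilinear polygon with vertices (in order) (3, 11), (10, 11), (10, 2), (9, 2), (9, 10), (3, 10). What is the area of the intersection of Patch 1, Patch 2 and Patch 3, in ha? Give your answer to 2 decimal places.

1.73

The intersection is the polygon with vertices (3,11), (4.818,11), (4.636,10), (3,10).
By the shoelace formula its area is 1.73.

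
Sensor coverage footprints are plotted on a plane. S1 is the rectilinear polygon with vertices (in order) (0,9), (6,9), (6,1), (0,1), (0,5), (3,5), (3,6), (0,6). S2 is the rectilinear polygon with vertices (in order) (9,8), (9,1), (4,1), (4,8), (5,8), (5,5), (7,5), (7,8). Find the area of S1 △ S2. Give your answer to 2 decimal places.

52.00

|S1| = 45, |S2| = 29, |S1∩S2| = 11.
|S1 △ S2| = |S1| + |S2| − 2·|S1∩S2| = 45 + 29 − 22 = 52.00.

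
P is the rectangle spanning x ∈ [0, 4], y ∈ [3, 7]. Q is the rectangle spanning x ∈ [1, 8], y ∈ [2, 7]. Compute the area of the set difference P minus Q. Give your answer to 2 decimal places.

4.00

|P∩Q|: x∈[1,4], y∈[3,7] → 3·4 = 12.
|P| = 16.
|P ∖ Q| = |P| − |P∩Q| = 16 − 12 = 4.00.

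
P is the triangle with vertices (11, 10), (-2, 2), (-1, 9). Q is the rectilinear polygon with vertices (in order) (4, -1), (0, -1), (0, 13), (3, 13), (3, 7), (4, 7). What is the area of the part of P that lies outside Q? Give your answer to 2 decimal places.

|P| = 41.5, |P∩Q| = 16.7788.
|P ∖ Q| = |P| − |P∩Q| = 41.5 − 16.7788 = 24.72.

24.72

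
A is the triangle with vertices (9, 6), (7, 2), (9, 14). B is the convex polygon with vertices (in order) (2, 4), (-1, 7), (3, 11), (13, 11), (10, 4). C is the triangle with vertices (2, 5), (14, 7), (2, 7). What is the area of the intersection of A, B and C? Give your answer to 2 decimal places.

The intersection is the polygon with vertices (7.833,7), (9,7), (9,6.167), (7.657,5.943).
By the shoelace formula its area is 1.18.

1.18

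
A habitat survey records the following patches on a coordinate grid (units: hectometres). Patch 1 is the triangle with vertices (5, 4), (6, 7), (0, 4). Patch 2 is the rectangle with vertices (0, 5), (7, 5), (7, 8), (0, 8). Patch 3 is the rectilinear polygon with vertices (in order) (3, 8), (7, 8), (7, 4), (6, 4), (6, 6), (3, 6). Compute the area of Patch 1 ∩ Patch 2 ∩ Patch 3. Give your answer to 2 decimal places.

The intersection is the polygon with vertices (5.667,6), (4,6), (6,7).
By the shoelace formula its area is 0.83.

0.83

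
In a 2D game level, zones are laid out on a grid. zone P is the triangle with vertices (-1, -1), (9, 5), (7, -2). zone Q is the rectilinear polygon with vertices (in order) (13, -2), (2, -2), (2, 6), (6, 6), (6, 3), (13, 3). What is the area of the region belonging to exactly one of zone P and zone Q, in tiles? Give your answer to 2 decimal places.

|zone P| = 29, |zone Q| = 67, |zone P∩zone Q| = 23.0089.
|zone P △ zone Q| = |zone P| + |zone Q| − 2·|zone P∩zone Q| = 29 + 67 − 46.0179 = 49.98.

49.98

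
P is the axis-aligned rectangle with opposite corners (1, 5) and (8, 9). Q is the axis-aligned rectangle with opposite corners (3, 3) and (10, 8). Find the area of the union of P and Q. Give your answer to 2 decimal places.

By inclusion–exclusion:
Individual areas: |P| = 28, |Q| = 35.
|P∩Q|: x∈[3,8], y∈[5,8] → 5·3 = 15.
|P ∪ Q| = 63 − 15 = 48.00.

48.00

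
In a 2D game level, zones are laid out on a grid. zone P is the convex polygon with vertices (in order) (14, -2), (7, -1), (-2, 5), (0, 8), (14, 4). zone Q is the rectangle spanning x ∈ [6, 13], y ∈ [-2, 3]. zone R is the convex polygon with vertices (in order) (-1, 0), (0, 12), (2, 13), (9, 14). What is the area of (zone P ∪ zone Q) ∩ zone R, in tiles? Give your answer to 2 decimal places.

The region (zone P ∪ zone Q) ∩ zone R is the polygon with vertices (-0.658,4.105), (-0.381,7.429), (0,8), (3.915,6.881), (1.097,2.936).
By the shoelace formula its area is 13.66.

13.66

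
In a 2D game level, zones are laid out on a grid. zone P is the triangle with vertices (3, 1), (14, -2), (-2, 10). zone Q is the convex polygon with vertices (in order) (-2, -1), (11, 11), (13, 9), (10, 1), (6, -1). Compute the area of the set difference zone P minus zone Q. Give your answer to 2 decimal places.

|zone P| = 42, |zone P∩zone Q| = 21.8801.
|zone P ∖ zone Q| = |zone P| − |zone P∩zone Q| = 42 − 21.8801 = 20.12.

20.12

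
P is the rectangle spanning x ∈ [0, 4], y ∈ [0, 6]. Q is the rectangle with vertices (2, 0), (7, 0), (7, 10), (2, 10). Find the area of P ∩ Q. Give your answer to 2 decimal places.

12.00

|P∩Q|: x∈[2,4], y∈[0,6] → 2·6 = 12.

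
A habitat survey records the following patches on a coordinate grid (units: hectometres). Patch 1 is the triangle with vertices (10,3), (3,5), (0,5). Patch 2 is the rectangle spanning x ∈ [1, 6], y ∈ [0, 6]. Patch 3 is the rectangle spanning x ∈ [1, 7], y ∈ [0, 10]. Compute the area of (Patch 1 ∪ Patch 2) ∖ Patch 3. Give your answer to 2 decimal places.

0.49

|Patch 1 ∪ Patch 2| = 30.7857.
|(Patch 1 ∪ Patch 2) ∩ Patch 3| = 30.3.
|(Patch 1 ∪ Patch 2) ∖ Patch 3| = 30.7857 − 30.3 = 0.49.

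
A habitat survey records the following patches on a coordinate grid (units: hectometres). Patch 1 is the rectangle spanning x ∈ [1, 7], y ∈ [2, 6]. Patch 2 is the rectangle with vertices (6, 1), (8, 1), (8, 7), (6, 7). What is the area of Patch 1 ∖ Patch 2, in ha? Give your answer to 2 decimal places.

20.00

|Patch 1∩Patch 2|: x∈[6,7], y∈[2,6] → 1·4 = 4.
|Patch 1| = 24.
|Patch 1 ∖ Patch 2| = |Patch 1| − |Patch 1∩Patch 2| = 24 − 4 = 20.00.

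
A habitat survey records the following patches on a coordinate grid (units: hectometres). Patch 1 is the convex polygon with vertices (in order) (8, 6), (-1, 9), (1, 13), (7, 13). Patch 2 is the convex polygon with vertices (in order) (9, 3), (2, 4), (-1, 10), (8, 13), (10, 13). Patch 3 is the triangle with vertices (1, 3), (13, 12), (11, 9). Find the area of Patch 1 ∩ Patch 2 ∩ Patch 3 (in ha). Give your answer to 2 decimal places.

1.33

The intersection is the polygon with vertices (7.842,7.105), (6.714,6.429), (5.923,6.692), (7.71,8.032).
By the shoelace formula its area is 1.33.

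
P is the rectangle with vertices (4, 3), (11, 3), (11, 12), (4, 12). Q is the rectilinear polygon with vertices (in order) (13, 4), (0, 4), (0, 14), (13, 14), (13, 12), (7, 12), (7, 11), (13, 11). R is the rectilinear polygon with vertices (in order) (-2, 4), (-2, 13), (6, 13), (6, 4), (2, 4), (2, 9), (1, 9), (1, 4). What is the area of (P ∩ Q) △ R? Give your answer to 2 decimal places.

87.00

|P ∩ Q| = 52.
|(P ∩ Q) ∩ R| = 16.
|(P ∩ Q) △ R| = 52 + 67 − 32 = 87.00.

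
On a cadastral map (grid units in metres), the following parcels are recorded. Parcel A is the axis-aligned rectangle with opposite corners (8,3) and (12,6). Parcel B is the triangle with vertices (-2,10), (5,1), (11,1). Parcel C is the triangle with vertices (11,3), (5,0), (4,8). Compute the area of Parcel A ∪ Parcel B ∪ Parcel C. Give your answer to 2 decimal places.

By inclusion–exclusion:
Individual areas: |Parcel A| = 12, |Parcel B| = 27, |Parcel C| = 25.5.
|Parcel A∩Parcel B| = 0.0043.
|Parcel A∩Parcel C| = 3.2143.
|Parcel B∩Parcel C| = 11.8819.
|Parcel A∩Parcel B∩Parcel C| = 0.0043.
|Parcel A ∪ Parcel B ∪ Parcel C| = 64.5 − 15.1005 + 0.0043 = 49.40.

49.40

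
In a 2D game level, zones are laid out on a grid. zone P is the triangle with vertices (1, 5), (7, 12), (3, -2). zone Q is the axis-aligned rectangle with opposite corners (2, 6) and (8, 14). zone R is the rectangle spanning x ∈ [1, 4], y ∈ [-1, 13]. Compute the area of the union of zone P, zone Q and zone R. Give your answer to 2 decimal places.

By inclusion–exclusion:
Individual areas: |zone P| = 28, |zone Q| = 48, |zone R| = 42.
|zone P∩zone Q| = 10.2738.
|zone P∩zone R| = 17.2143.
|zone Q∩zone R|: x∈[2,4], y∈[6,13] → 2·7 = 14.
|zone P∩zone Q∩zone R| = 2.6667.
|zone P ∪ zone Q ∪ zone R| = 118 − 41.4881 + 2.6667 = 79.18.

79.18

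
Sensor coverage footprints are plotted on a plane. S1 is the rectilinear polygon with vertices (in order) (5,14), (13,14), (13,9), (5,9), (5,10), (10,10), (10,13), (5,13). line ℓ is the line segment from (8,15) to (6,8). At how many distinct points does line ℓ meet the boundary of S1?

The segment meets the boundary at (6.286,9), (6.571,10), (7.429,13), (7.714,14).

4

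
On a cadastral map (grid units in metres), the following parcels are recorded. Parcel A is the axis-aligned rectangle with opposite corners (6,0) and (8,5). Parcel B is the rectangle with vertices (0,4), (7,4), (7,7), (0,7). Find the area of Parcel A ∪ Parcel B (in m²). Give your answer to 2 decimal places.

30.00

By inclusion–exclusion:
Individual areas: |Parcel A| = 10, |Parcel B| = 21.
|Parcel A∩Parcel B|: x∈[6,7], y∈[4,5] → 1·1 = 1.
|Parcel A ∪ Parcel B| = 31 − 1 = 30.00.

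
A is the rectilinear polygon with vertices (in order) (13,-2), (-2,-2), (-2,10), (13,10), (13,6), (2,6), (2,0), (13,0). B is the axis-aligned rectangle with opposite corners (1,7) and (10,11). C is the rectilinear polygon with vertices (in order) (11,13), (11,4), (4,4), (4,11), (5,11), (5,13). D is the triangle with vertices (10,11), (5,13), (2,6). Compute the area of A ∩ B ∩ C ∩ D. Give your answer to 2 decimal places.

The intersection is the polygon with vertices (4,10), (8.4,10), (4,7.25).
By the shoelace formula its area is 6.05.

6.05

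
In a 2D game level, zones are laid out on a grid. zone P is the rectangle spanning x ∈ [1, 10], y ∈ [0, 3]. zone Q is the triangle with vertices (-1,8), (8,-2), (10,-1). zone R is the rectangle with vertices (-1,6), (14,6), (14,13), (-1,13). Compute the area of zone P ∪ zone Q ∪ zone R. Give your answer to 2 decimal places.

By inclusion–exclusion:
Individual areas: |zone P| = 27, |zone Q| = 14.5, |zone R| = 105.
|zone P∩zone Q| = 6.2833.
|zone P∩zone R| = 0 (no overlap).
|zone Q∩zone R| = 0.6444.
|zone P∩zone Q∩zone R| = 0.
|zone P ∪ zone Q ∪ zone R| = 146.5 − 6.9278 + 0 = 139.57.

139.57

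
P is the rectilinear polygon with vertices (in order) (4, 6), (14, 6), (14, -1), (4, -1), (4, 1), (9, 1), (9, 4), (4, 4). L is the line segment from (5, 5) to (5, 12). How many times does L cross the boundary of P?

The segment meets the boundary at (5,6).

1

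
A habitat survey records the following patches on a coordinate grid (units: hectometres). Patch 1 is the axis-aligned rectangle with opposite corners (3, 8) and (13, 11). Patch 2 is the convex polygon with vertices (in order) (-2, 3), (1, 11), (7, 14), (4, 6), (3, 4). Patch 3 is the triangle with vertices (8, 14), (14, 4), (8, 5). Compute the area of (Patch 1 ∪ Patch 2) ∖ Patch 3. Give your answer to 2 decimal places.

58.46

|Patch 1 ∪ Patch 2| = 66.5625.
|(Patch 1 ∪ Patch 2) ∩ Patch 3| = 8.1.
|(Patch 1 ∪ Patch 2) ∖ Patch 3| = 66.5625 − 8.1 = 58.46.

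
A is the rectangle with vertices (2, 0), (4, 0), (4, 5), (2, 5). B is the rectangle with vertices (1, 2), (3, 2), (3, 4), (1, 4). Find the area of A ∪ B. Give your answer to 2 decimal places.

By inclusion–exclusion:
Individual areas: |A| = 10, |B| = 4.
|A∩B|: x∈[2,3], y∈[2,4] → 1·2 = 2.
|A ∪ B| = 14 − 2 = 12.00.

12.00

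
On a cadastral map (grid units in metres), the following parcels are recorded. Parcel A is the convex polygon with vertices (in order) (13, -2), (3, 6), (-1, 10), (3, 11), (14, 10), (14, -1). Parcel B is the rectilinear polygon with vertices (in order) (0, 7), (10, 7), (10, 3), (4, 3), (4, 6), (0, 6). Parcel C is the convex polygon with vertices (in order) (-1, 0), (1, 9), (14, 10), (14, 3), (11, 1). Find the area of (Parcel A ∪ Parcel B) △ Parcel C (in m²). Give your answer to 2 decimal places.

|Parcel A ∪ Parcel B| = 112.525.
|(Parcel A ∪ Parcel B) ∩ Parcel C| = 85.162.
|(Parcel A ∪ Parcel B) △ Parcel C| = 112.525 + 120.5 − 170.3241 = 62.70.

62.70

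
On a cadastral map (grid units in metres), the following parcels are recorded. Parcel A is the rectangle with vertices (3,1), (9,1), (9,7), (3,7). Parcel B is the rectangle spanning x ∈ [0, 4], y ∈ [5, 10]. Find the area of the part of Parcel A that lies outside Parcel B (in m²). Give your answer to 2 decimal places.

34.00

|Parcel A∩Parcel B|: x∈[3,4], y∈[5,7] → 1·2 = 2.
|Parcel A| = 36.
|Parcel A ∖ Parcel B| = |Parcel A| − |Parcel A∩Parcel B| = 36 − 2 = 34.00.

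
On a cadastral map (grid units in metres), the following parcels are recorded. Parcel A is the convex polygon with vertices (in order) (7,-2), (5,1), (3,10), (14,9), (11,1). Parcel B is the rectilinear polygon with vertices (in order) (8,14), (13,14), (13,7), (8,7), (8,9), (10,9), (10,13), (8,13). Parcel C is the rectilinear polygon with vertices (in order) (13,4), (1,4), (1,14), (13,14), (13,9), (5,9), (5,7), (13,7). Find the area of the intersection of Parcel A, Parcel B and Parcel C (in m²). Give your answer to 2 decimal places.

0.68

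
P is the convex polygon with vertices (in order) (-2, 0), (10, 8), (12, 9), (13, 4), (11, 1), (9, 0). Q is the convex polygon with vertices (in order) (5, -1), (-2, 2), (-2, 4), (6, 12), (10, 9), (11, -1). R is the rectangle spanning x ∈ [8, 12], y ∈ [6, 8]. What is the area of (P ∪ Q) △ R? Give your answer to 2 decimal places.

121.70

|P ∪ Q| = 129.6977.
|(P ∪ Q) ∩ R| = 8.
|(P ∪ Q) △ R| = 129.6977 + 8 − 16 = 121.70.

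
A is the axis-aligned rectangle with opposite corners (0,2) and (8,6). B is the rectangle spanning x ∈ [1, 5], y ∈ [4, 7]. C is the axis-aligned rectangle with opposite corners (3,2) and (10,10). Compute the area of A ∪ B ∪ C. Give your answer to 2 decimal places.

70.00

By inclusion–exclusion:
Individual areas: |A| = 32, |B| = 12, |C| = 56.
|A∩B|: x∈[1,5], y∈[4,6] → 4·2 = 8.
|A∩C|: x∈[3,8], y∈[2,6] → 5·4 = 20.
|B∩C|: x∈[3,5], y∈[4,7] → 2·3 = 6.
|A∩B∩C| = 4.
|A ∪ B ∪ C| = 100 − 34 + 4 = 70.00.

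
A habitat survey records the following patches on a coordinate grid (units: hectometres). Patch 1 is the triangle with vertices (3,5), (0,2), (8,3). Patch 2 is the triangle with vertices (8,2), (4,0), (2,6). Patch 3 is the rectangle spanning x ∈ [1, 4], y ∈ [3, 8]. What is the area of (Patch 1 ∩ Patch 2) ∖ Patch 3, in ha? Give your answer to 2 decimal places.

3.46

|Patch 1 ∩ Patch 2| = 5.7566.
|(Patch 1 ∩ Patch 2) ∩ Patch 3| = 2.3.
|(Patch 1 ∩ Patch 2) ∖ Patch 3| = 5.7566 − 2.3 = 3.46.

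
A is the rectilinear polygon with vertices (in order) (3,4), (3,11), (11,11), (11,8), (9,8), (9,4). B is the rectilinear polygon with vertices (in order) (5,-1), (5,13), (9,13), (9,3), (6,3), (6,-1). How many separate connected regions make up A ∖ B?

A ∖ B splits into 2 disjoint pieces (area 14, area 6).

2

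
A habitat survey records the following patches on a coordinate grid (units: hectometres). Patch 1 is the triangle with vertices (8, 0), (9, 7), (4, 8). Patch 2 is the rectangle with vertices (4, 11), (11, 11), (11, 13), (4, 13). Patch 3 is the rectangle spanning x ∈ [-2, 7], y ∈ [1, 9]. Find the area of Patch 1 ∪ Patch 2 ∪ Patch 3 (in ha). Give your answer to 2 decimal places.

95.90

By inclusion–exclusion:
Individual areas: |Patch 1| = 18, |Patch 2| = 14, |Patch 3| = 72.
|Patch 1∩Patch 2| = 0.
|Patch 1∩Patch 3| = 8.1.
|Patch 2∩Patch 3| = 0 (no overlap).
|Patch 1∩Patch 2∩Patch 3| = 0.
|Patch 1 ∪ Patch 2 ∪ Patch 3| = 104 − 8.1 + 0 = 95.90.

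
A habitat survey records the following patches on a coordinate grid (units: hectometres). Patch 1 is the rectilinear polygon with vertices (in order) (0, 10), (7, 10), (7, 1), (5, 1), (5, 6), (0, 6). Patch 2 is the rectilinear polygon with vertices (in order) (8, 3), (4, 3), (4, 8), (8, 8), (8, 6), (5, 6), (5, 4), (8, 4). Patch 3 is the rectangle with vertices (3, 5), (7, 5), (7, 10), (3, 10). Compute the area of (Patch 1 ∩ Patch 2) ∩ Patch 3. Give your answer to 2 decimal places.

6.00

|Patch 1 ∩ Patch 2| = 8.
|(Patch 1 ∩ Patch 2) ∩ Patch 3| = 6.00.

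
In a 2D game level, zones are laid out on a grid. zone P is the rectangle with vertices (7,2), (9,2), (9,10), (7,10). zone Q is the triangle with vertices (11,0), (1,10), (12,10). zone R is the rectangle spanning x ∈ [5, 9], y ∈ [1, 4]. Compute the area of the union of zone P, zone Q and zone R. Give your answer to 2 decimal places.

By inclusion–exclusion:
Individual areas: |zone P| = 16, |zone Q| = 55, |zone R| = 12.
|zone P∩zone Q| = 14.
|zone P∩zone R|: x∈[7,9], y∈[2,4] → 2·2 = 4.
|zone Q∩zone R| = 2.
|zone P∩zone Q∩zone R| = 2.
|zone P ∪ zone Q ∪ zone R| = 83 − 20 + 2 = 65.00.

65.00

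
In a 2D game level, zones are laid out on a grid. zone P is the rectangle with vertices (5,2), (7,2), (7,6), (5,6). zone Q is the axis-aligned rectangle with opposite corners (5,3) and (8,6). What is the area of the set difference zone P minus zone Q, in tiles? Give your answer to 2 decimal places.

|zone P∩zone Q|: x∈[5,7], y∈[3,6] → 2·3 = 6.
|zone P| = 8.
|zone P ∖ zone Q| = |zone P| − |zone P∩zone Q| = 8 − 6 = 2.00.

2.00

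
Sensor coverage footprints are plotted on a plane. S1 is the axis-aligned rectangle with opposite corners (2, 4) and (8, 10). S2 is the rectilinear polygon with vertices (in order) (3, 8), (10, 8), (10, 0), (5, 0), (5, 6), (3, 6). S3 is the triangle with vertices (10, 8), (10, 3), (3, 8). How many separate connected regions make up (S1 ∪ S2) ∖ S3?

1

(S1 ∪ S2) ∖ S3 is a single connected region.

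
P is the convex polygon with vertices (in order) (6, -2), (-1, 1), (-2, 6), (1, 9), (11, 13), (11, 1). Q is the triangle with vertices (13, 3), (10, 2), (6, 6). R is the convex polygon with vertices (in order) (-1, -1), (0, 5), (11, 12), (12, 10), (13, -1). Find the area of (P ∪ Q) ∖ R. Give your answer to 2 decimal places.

35.24

|P ∪ Q| = 136.5238.
|(P ∪ Q) ∩ R| = 101.284.
|(P ∪ Q) ∖ R| = 136.5238 − 101.284 = 35.24.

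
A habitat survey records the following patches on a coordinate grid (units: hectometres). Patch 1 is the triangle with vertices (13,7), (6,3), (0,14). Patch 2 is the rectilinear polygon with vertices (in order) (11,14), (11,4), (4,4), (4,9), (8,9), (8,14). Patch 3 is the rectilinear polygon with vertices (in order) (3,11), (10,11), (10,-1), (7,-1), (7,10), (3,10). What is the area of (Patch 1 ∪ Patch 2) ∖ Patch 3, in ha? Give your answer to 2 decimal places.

47.23

|Patch 1 ∪ Patch 2| = 70.8034.
|(Patch 1 ∪ Patch 2) ∩ Patch 3| = 23.5728.
|(Patch 1 ∪ Patch 2) ∖ Patch 3| = 70.8034 − 23.5728 = 47.23.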